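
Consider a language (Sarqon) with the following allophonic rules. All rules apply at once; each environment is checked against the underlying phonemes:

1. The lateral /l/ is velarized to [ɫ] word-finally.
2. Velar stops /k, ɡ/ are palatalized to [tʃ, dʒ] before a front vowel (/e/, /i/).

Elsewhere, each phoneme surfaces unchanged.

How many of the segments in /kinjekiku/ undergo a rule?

Segments that undergo a rule: /k/ → [tʃ] (rule 2); /k/ → [tʃ] (rule 2).
All other segments surface unchanged.

2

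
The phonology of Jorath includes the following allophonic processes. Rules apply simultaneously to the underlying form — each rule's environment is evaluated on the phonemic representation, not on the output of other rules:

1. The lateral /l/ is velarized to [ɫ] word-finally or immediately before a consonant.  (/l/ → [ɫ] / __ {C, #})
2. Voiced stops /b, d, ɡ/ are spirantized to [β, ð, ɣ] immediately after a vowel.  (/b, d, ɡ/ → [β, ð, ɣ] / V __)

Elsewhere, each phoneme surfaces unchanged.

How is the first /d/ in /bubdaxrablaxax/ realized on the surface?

[d]

/d/ (between /b/ and /a/): rule 2 targets it, but not immediately after a vowel → unchanged [d].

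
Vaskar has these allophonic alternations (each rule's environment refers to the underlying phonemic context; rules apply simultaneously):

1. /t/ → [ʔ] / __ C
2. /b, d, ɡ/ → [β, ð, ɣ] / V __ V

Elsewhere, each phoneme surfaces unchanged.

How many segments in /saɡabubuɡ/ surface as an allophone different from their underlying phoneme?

3

Segments that undergo a rule: /ɡ/ → [ɣ] (rule 2); /b/ → [β] (rule 2); /b/ → [β] (rule 2).
All other segments surface unchanged.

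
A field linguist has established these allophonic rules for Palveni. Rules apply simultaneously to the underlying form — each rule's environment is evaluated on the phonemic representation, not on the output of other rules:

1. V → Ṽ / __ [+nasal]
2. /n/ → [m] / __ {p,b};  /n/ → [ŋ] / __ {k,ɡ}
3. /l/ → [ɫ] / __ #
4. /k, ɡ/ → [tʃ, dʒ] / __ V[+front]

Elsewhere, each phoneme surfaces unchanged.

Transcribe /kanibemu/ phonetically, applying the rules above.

/k/ (word-initial) is in the target of rule 4 but the environment (before a front vowel) is not met → [k].
/a/ (between /k/ and /n/) occurs before a nasal consonant → [ã] by rule 1.
/n/ (between /a/ and /i/): rule 2 targets it, but not before a labial or velar stop → unchanged [n].
/i/ (between /n/ and /b/) fails the environment for rule 1, so it stays [i].
/b/ — not in any rule's target class → [b].
/e/ (between /b/ and /m/): before a nasal consonant, so rule 1 applies → [ẽ].
/m/ (between /e/ and /u/) is unaffected → [m].
/u/ (word-final) is in the target of rule 1 but the environment (before a nasal consonant) is not met → [u].

[kãnibẽmu]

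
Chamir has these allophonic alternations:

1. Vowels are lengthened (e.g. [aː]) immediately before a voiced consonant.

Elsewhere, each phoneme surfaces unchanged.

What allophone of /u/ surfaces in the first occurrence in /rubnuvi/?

[uː]

/u/ meets the environment for rule 1 (before a voiced consonant) → [uː].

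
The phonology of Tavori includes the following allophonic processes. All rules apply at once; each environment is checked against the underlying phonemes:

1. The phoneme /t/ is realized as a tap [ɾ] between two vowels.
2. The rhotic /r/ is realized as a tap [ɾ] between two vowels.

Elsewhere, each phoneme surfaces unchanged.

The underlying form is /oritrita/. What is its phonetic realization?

[oɾitriɾa]

/o/ (word-initial): no rule targets it → [o].
/r/ — between /o/ and /i/, between two vowels — surfaces as [ɾ] (rule 2).
/i/ — not in any rule's target class → [i].
/t/ — between /i/ and /r/; rule 1 does not apply here → [t].
/r/ (between /t/ and /i/) fails the environment for rule 2, so it stays [r].
/i/ (between /r/ and /t/): no rule targets it → [i].
/t/ — between /i/ and /a/, between two vowels — surfaces as [ɾ] (rule 1).
/a/ — not in any rule's target class → [a].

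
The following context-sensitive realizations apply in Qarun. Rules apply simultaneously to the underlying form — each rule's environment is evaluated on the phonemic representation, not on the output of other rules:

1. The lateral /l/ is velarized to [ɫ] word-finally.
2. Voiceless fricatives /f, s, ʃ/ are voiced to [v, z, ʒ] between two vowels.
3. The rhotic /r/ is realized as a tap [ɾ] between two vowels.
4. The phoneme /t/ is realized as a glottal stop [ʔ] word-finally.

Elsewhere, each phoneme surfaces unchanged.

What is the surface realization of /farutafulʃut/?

[faɾutavulʃuʔ]

/f/ (word-initial): rule 2 targets it, but not between two vowels → unchanged [f].
/a/ stays [a].
/r/ (between /a/ and /u/): between two vowels, so rule 3 applies → [ɾ].
/u/ (between /r/ and /t/): no rule targets it → [u].
/t/ — between /u/ and /a/; rule 4 does not apply here → [t].
/a/ stays [a].
/f/ — between /a/ and /u/, between two vowels — surfaces as [v] (rule 2).
/u/ stays [u].
/l/ (between /u/ and /ʃ/): rule 1 targets it, but not word-finally → unchanged [l].
/ʃ/ (between /l/ and /u/): rule 2 targets it, but not between two vowels → unchanged [ʃ].
/u/ stays [u].
/t/ meets the environment for rule 4 (word-finally) → [ʔ].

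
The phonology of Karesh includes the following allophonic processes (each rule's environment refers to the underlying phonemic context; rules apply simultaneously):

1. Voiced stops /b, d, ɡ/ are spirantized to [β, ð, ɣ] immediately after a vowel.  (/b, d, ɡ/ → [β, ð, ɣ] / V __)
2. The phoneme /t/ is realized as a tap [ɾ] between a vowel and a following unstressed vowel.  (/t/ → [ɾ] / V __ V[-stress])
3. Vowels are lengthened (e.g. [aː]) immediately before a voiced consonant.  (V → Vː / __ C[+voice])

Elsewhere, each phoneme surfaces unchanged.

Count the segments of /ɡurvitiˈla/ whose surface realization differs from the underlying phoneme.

3

Segments that undergo a rule: /u/ → [uː] (rule 3); /t/ → [ɾ] (rule 2); /i/ → [iː] (rule 3).
All other segments surface unchanged.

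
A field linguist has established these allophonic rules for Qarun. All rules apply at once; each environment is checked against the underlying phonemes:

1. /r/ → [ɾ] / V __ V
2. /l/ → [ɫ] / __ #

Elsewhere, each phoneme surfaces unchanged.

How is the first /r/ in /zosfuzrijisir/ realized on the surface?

/r/ — between /z/ and /i/; rule 1 does not apply here → [r].

[r]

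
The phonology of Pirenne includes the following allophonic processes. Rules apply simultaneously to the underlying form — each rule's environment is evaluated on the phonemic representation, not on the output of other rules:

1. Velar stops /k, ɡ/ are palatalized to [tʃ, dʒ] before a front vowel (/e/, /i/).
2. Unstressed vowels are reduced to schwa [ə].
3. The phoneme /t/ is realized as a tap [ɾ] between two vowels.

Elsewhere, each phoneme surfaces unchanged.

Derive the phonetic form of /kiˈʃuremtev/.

[tʃəˈʃurəmtəv]

/k/ — word-initial, before a front vowel — surfaces as [tʃ] (rule 1).
/i/ — between /k/ and /ʃ/, in an unstressed syllable — surfaces as [ə] (rule 2).
/ʃ/ (between /i/ and /u/) is unaffected → [ʃ].
/u/ — between /ʃ/ and /r/; rule 2 does not apply here → [u].
/r/ (between /u/ and /e/): no rule targets it → [r].
/e/ — between /r/ and /m/, in an unstressed syllable — surfaces as [ə] (rule 2).
/m/ stays [m].
/t/ (between /m/ and /e/): rule 3 targets it, but not between two vowels → unchanged [t].
/e/ (between /t/ and /v/): in an unstressed syllable, so rule 2 applies → [ə].
/v/ (word-final): no rule targets it → [v].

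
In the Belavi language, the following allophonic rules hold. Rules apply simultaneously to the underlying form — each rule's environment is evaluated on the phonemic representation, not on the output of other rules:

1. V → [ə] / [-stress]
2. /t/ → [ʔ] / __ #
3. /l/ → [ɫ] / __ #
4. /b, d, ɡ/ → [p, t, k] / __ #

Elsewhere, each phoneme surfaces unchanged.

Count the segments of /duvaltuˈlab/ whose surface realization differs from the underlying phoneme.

Segments that undergo a rule: /u/ → [ə] (rule 1); /a/ → [ə] (rule 1); /u/ → [ə] (rule 1); /b/ → [p] (rule 4).
All other segments surface unchanged.

4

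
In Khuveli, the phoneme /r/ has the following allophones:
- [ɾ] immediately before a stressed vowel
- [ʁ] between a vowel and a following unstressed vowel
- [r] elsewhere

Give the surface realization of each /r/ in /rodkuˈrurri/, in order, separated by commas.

[r], [ɾ], [r], [r]

Occurrence 1 (position 1): no conditioning environment matches → elsewhere allophone [r].
Occurrence 2 (position 6): immediately before a stressed vowel → [ɾ].
Occurrence 3 (position 8): no conditioning environment matches → elsewhere allophone [r].
Occurrence 4 (position 9): no conditioning environment matches → elsewhere allophone [r].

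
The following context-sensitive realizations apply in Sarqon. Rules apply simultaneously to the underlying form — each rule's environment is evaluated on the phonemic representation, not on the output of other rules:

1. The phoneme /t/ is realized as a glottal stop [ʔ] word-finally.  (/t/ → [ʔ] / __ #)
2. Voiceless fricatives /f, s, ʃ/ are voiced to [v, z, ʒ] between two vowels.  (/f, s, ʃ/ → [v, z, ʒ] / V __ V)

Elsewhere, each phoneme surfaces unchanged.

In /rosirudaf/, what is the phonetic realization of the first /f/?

[f]

/f/ (word-final) fails the environment for rule 2, so it stays [f].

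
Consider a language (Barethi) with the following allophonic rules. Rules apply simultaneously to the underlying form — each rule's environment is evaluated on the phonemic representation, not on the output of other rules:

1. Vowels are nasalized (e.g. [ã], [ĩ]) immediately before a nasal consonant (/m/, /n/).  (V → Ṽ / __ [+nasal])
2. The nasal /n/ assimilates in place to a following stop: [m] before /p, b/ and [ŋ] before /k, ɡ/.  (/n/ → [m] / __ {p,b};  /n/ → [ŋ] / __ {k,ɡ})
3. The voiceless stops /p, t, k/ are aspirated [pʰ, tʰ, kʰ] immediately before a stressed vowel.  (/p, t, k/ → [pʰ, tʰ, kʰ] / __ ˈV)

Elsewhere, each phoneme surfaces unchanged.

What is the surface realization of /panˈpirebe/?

/p/ — word-initial; rule 3 does not apply here → [p].
/a/ meets the environment for rule 1 (before a nasal consonant) → [ã].
Rule 2 applies to /n/ (between /a/ and /p/: before a labial or velar stop) → [m].
/p/ (between /n/ and /i/): immediately before a stressed vowel, so rule 3 applies → [pʰ].
/i/ (between /p/ and /r/) fails the environment for rule 1, so it stays [i].
/e/ (between /r/ and /b/): rule 1 targets it, but not before a nasal consonant → unchanged [e].
/e/ (word-final) fails the environment for rule 1, so it stays [e].

[pãmˈpʰirebe]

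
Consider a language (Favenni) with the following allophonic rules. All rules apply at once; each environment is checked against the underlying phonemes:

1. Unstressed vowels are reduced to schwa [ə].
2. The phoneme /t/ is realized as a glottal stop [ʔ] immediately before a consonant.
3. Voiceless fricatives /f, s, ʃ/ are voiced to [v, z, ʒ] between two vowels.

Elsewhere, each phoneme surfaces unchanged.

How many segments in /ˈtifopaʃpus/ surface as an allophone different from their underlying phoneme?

Segments that undergo a rule: /f/ → [v] (rule 3); /o/ → [ə] (rule 1); /a/ → [ə] (rule 1); /u/ → [ə] (rule 1).
All other segments surface unchanged.

4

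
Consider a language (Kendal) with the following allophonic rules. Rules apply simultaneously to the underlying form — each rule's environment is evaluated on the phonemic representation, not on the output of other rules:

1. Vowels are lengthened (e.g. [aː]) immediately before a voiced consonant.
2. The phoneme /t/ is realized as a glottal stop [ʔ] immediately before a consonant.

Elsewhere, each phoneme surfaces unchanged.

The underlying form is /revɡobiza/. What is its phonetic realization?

[reːvɡoːbiːza]

/r/ — not in any rule's target class → [r].
/e/ — between /r/ and /v/, before a voiced consonant — surfaces as [eː] (rule 1).
/v/ (between /e/ and /ɡ/) is unaffected → [v].
/ɡ/ stays [ɡ].
Rule 1 applies to /o/ (between /ɡ/ and /b/: before a voiced consonant) → [oː].
/b/ (between /o/ and /i/) is unaffected → [b].
/i/ meets the environment for rule 1 (before a voiced consonant) → [iː].
/z/ stays [z].
/a/ (word-final) fails the environment for rule 1, so it stays [a].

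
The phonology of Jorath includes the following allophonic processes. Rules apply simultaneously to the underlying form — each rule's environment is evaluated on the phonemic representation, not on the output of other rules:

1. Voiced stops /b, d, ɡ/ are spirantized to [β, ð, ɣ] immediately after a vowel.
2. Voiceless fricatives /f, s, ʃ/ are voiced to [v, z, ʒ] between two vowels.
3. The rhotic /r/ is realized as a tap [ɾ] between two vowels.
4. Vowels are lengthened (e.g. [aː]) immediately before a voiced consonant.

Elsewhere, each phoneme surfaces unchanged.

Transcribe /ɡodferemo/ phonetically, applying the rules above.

[ɡoːðfeːɾeːmo]

/ɡ/ (word-initial) fails the environment for rule 1, so it stays [ɡ].
/o/ (between /ɡ/ and /d/): before a voiced consonant, so rule 4 applies → [oː].
/d/ meets the environment for rule 1 (immediately after a vowel) → [ð].
/f/ (between /d/ and /e/) fails the environment for rule 2, so it stays [f].
Rule 4 applies to /e/ (between /f/ and /r/: before a voiced consonant) → [eː].
/r/ meets the environment for rule 3 (between two vowels) → [ɾ].
/e/ — between /r/ and /m/, before a voiced consonant — surfaces as [eː] (rule 4).
/m/ — not in any rule's target class → [m].
/o/ (word-final) is in the target of rule 4 but the environment (before a voiced consonant) is not met → [o].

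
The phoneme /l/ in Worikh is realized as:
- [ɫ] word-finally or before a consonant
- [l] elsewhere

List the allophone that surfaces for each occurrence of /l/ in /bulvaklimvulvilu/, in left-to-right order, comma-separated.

[ɫ], [l], [ɫ], [l]

Occurrence 1 (position 3): word-finally or before a consonant → [ɫ].
Occurrence 2 (position 7): no conditioning environment matches → elsewhere allophone [l].
Occurrence 3 (position 12): word-finally or before a consonant → [ɫ].
Occurrence 4 (position 15): no conditioning environment matches → elsewhere allophone [l].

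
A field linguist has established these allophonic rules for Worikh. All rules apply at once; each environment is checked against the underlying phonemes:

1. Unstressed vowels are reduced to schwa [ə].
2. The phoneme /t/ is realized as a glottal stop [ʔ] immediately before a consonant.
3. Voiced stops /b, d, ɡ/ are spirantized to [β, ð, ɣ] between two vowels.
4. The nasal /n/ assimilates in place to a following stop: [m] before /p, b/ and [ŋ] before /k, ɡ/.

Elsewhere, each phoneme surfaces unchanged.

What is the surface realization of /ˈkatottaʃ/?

/k/ — not in any rule's target class → [k].
/a/ (between /k/ and /t/) is in the target of rule 1 but the environment (in an unstressed syllable) is not met → [a].
/t/ (between /a/ and /o/) is in the target of rule 2 but the environment (immediately before a consonant) is not met → [t].
/o/ (between /t/ and /t/): in an unstressed syllable, so rule 1 applies → [ə].
/t/ (between /o/ and /t/) occurs immediately before a consonant → [ʔ] by rule 2.
/t/ — between /t/ and /a/; rule 2 does not apply here → [t].
/a/ meets the environment for rule 1 (in an unstressed syllable) → [ə].
/ʃ/ (word-final) is unaffected → [ʃ].

[ˈkatəʔtəʃ]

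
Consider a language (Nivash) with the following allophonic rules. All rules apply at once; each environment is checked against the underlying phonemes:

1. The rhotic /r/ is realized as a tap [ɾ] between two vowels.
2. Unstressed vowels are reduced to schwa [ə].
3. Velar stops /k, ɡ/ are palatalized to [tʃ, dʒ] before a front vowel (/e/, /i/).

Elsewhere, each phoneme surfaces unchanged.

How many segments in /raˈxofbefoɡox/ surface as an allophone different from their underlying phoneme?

Segments that undergo a rule: /a/ → [ə] (rule 2); /e/ → [ə] (rule 2); /o/ → [ə] (rule 2); /o/ → [ə] (rule 2).
All other segments surface unchanged.

4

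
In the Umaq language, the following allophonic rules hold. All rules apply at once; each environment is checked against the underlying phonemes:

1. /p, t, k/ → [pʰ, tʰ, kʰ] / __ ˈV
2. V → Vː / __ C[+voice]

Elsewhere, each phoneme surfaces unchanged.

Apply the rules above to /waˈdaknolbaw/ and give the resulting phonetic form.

/w/ (word-initial) is unaffected → [w].
/a/ (between /w/ and /d/): before a voiced consonant, so rule 2 applies → [aː].
/d/ (between /a/ and /a/) is unaffected → [d].
/a/ — between /d/ and /k/; rule 2 does not apply here → [a].
/k/ (between /a/ and /n/) fails the environment for rule 1, so it stays [k].
/n/ (between /k/ and /o/): no rule targets it → [n].
/o/ — between /n/ and /l/, before a voiced consonant — surfaces as [oː] (rule 2).
/l/ stays [l].
/b/ (between /l/ and /a/) is unaffected → [b].
/a/ — between /b/ and /w/, before a voiced consonant — surfaces as [aː] (rule 2).
/w/ — not in any rule's target class → [w].

[waːˈdaknoːlbaːw]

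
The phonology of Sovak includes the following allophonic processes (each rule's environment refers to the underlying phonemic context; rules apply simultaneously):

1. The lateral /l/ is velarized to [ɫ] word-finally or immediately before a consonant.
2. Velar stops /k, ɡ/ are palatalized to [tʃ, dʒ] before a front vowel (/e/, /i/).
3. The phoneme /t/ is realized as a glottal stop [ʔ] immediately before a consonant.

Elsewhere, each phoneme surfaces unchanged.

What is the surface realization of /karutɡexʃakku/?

/k/ (word-initial): rule 2 targets it, but not before a front vowel → unchanged [k].
/a/ (between /k/ and /r/): no rule targets it → [a].
/r/ — not in any rule's target class → [r].
/u/ stays [u].
/t/ (between /u/ and /ɡ/) occurs immediately before a consonant → [ʔ] by rule 3.
/ɡ/ (between /t/ and /e/): before a front vowel, so rule 2 applies → [dʒ].
/e/ stays [e].
/x/ (between /e/ and /ʃ/): no rule targets it → [x].
/ʃ/ (between /x/ and /a/) is unaffected → [ʃ].
/a/ (between /ʃ/ and /k/) is unaffected → [a].
/k/ (between /a/ and /k/) fails the environment for rule 2, so it stays [k].
/k/ (between /k/ and /u/): rule 2 targets it, but not before a front vowel → unchanged [k].
/u/ stays [u].

[karuʔdʒexʃakku]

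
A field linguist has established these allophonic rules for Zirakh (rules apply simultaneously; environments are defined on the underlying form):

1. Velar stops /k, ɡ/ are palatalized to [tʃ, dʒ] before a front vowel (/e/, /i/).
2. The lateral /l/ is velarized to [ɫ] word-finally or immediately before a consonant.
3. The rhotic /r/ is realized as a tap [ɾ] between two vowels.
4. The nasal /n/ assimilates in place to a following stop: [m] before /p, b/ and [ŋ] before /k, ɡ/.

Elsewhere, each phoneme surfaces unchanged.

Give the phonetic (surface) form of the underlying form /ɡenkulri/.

/ɡ/ meets the environment for rule 1 (before a front vowel) → [dʒ].
/e/ stays [e].
/n/ (between /e/ and /k/): before a labial or velar stop, so rule 4 applies → [ŋ].
/k/ (between /n/ and /u/) is in the target of rule 1 but the environment (before a front vowel) is not met → [k].
/u/ — not in any rule's target class → [u].
/l/ (between /u/ and /r/) occurs word-finally or immediately before a consonant → [ɫ] by rule 2.
/r/ (between /l/ and /i/) fails the environment for rule 3, so it stays [r].
/i/ (word-final) is unaffected → [i].

[dʒeŋkuɫri]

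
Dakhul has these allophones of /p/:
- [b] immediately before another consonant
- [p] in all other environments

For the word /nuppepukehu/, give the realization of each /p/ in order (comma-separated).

[b], [p], [p]

Occurrence 1 (position 3): immediately before another consonant → [b].
Occurrence 2 (position 4): no conditioning environment matches → elsewhere allophone [p].
Occurrence 3 (position 6): no conditioning environment matches → elsewhere allophone [p].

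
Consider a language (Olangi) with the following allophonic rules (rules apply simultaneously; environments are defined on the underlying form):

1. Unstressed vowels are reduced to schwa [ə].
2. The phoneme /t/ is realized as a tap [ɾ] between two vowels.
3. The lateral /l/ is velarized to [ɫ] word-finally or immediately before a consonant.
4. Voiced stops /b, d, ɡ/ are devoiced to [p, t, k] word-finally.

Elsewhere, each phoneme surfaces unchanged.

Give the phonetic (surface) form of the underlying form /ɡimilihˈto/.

[ɡəmələhˈto]

/ɡ/ (word-initial) fails the environment for rule 4, so it stays [ɡ].
/i/ meets the environment for rule 1 (in an unstressed syllable) → [ə].
/m/ — not in any rule's target class → [m].
/i/ meets the environment for rule 1 (in an unstressed syllable) → [ə].
/l/ (between /i/ and /i/) is in the target of rule 3 but the environment (word-finally or immediately before a consonant) is not met → [l].
/i/ meets the environment for rule 1 (in an unstressed syllable) → [ə].
/h/ (between /i/ and /t/) is unaffected → [h].
/t/ (between /h/ and /o/): rule 2 targets it, but not between two vowels → unchanged [t].
/o/ (word-final) fails the environment for rule 1, so it stays [o].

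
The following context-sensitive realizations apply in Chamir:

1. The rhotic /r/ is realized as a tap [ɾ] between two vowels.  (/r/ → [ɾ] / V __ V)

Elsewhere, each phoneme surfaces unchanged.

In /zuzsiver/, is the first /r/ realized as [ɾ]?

No

/r/ (word-final) is in the target of rule 1 but the environment (between two vowels) is not met → [r].
The actual realization is [r], not [ɾ].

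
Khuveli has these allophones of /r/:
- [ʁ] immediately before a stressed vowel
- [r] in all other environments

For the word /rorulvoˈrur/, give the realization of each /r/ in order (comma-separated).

[r], [r], [ʁ], [r]

Occurrence 1 (position 1): no conditioning environment matches → elsewhere allophone [r].
Occurrence 2 (position 3): no conditioning environment matches → elsewhere allophone [r].
Occurrence 3 (position 8): immediately before a stressed vowel → [ʁ].
Occurrence 4 (position 10): no conditioning environment matches → elsewhere allophone [r].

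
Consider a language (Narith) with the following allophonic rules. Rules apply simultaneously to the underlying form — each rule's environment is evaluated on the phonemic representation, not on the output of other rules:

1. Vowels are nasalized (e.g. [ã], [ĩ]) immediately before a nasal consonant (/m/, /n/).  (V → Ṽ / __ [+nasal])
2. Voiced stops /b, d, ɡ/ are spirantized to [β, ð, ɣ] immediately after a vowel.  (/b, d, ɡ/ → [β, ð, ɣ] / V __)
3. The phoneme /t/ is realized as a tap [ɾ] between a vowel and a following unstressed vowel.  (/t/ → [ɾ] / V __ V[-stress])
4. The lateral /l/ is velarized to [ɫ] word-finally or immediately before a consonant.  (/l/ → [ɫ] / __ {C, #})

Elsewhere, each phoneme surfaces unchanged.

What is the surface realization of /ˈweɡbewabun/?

/w/ — not in any rule's target class → [w].
/e/ (between /w/ and /ɡ/) is in the target of rule 1 but the environment (before a nasal consonant) is not met → [e].
/ɡ/ — between /e/ and /b/, immediately after a vowel — surfaces as [ɣ] (rule 2).
/b/ (between /ɡ/ and /e/) is in the target of rule 2 but the environment (immediately after a vowel) is not met → [b].
/e/ (between /b/ and /w/) fails the environment for rule 1, so it stays [e].
/w/ (between /e/ and /a/) is unaffected → [w].
/a/ — between /w/ and /b/; rule 1 does not apply here → [a].
/b/ (between /a/ and /u/): immediately after a vowel, so rule 2 applies → [β].
Rule 1 applies to /u/ (between /b/ and /n/: before a nasal consonant) → [ũ].
/n/ stays [n].

[ˈweɣbewaβũn]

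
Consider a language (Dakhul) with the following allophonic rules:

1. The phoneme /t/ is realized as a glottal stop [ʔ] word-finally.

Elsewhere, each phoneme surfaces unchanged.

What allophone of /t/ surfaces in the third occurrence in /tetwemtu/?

/t/ (between /m/ and /u/): rule 1 targets it, but not word-finally → unchanged [t].

[t]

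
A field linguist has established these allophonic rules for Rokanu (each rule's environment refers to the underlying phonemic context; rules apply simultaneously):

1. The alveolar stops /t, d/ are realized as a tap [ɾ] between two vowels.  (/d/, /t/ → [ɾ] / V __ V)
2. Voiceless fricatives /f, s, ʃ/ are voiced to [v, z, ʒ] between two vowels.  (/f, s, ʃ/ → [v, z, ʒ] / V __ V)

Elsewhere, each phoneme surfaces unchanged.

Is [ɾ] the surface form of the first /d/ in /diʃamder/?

/d/ — word-initial; rule 1 does not apply here → [d].
The actual realization is [d], not [ɾ].

No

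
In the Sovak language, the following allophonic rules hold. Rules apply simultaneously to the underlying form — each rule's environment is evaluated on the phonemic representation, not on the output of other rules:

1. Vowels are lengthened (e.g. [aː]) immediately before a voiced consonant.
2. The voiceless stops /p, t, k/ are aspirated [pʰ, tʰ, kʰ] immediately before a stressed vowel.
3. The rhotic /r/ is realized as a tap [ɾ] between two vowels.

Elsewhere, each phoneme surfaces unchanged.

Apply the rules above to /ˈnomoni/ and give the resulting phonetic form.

/n/ (word-initial): no rule targets it → [n].
/o/ (between /n/ and /m/): before a voiced consonant, so rule 1 applies → [oː].
/m/ (between /o/ and /o/): no rule targets it → [m].
/o/ (between /m/ and /n/) occurs before a voiced consonant → [oː] by rule 1.
/n/ stays [n].
/i/ (word-final) is in the target of rule 1 but the environment (before a voiced consonant) is not met → [i].

[ˈnoːmoːni]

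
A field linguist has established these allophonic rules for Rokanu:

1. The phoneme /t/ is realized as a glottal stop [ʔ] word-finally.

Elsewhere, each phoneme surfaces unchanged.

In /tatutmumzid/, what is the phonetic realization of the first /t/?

/t/ (word-initial) is in the target of rule 1 but the environment (word-finally) is not met → [t].

[t]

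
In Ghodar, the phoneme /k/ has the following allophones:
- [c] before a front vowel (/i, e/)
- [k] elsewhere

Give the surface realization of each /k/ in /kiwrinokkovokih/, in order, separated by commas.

[c], [k], [k], [c]

Occurrence 1 (position 1): before a front vowel → [c].
Occurrence 2 (position 8): no conditioning environment matches → elsewhere allophone [k].
Occurrence 3 (position 9): no conditioning environment matches → elsewhere allophone [k].
Occurrence 4 (position 13): before a front vowel → [c].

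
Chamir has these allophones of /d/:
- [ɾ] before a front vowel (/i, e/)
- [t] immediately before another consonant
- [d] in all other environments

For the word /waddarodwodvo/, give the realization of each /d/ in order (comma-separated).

Occurrence 1 (position 3): immediately before another consonant → [t].
Occurrence 2 (position 4): no conditioning environment matches → elsewhere allophone [d].
Occurrence 3 (position 8): immediately before another consonant → [t].
Occurrence 4 (position 11): immediately before another consonant → [t].

[t], [d], [t], [t]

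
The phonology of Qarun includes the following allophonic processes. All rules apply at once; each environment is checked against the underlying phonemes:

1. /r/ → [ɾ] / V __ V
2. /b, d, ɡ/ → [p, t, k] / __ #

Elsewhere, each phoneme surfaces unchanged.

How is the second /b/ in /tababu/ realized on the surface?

[b]

/b/ (between /a/ and /u/) is in the target of rule 2 but the environment (word-finally) is not met → [b].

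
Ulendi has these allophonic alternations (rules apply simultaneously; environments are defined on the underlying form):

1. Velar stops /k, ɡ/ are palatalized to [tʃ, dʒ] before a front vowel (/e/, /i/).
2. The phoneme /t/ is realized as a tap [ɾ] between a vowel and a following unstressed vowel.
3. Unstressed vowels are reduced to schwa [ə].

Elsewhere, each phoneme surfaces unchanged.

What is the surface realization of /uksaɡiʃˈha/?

Rule 3 applies to /u/ (word-initial: in an unstressed syllable) → [ə].
/k/ (between /u/ and /s/) is in the target of rule 1 but the environment (before a front vowel) is not met → [k].
/s/ (between /k/ and /a/) is unaffected → [s].
/a/ meets the environment for rule 3 (in an unstressed syllable) → [ə].
/ɡ/ meets the environment for rule 1 (before a front vowel) → [dʒ].
/i/ — between /ɡ/ and /ʃ/, in an unstressed syllable — surfaces as [ə] (rule 3).
/ʃ/ stays [ʃ].
/h/ — not in any rule's target class → [h].
/a/ (word-final) is in the target of rule 3 but the environment (in an unstressed syllable) is not met → [a].

[əksədʒəʃˈha]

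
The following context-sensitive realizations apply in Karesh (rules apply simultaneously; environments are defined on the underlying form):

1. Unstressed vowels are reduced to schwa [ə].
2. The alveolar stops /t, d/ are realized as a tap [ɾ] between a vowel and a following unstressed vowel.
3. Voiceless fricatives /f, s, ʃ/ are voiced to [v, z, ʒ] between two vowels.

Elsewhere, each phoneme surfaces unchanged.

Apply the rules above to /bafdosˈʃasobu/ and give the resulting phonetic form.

/b/ stays [b].
Rule 1 applies to /a/ (between /b/ and /f/: in an unstressed syllable) → [ə].
/f/ — between /a/ and /d/; rule 3 does not apply here → [f].
/d/ (between /f/ and /o/) fails the environment for rule 2, so it stays [d].
/o/ (between /d/ and /s/): in an unstressed syllable, so rule 1 applies → [ə].
/s/ — between /o/ and /ʃ/; rule 3 does not apply here → [s].
/ʃ/ — between /s/ and /a/; rule 3 does not apply here → [ʃ].
/a/ — between /ʃ/ and /s/; rule 1 does not apply here → [a].
/s/ (between /a/ and /o/): between two vowels, so rule 3 applies → [z].
/o/ — between /s/ and /b/, in an unstressed syllable — surfaces as [ə] (rule 1).
/b/ (between /o/ and /u/) is unaffected → [b].
/u/ (word-final) occurs in an unstressed syllable → [ə] by rule 1.

[bəfdəsˈʃazəbə]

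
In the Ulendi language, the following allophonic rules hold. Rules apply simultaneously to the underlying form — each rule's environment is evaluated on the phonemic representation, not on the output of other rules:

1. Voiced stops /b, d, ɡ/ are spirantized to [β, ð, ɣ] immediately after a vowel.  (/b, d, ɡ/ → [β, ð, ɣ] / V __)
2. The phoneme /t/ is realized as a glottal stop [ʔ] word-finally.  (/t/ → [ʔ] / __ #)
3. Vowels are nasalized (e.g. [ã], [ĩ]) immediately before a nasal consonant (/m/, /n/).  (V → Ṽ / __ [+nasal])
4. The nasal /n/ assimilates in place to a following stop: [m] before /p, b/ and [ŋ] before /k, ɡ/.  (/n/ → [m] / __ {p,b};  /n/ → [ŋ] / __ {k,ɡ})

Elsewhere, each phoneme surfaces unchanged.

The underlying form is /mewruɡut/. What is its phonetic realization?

/m/ stays [m].
/e/ — between /m/ and /w/; rule 3 does not apply here → [e].
/w/ (between /e/ and /r/) is unaffected → [w].
/r/ — not in any rule's target class → [r].
/u/ (between /r/ and /ɡ/) fails the environment for rule 3, so it stays [u].
/ɡ/ (between /u/ and /u/) occurs immediately after a vowel → [ɣ] by rule 1.
/u/ (between /ɡ/ and /t/) fails the environment for rule 3, so it stays [u].
/t/ (word-final) occurs word-finally → [ʔ] by rule 2.

[mewruɣuʔ]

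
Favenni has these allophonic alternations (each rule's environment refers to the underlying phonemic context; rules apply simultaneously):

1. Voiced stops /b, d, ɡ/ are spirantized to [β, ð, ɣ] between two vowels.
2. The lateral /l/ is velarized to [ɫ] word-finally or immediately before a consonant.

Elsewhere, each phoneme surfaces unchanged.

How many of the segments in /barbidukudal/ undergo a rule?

Segments that undergo a rule: /d/ → [ð] (rule 1); /d/ → [ð] (rule 1); /l/ → [ɫ] (rule 2).
All other segments surface unchanged.

3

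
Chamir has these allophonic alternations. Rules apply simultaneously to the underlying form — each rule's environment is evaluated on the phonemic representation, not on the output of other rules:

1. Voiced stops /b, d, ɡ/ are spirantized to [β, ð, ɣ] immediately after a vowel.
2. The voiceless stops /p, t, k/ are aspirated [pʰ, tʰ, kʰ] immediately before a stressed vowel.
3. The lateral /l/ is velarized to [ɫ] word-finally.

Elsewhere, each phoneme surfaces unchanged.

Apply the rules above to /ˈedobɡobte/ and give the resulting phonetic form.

[ˈeðoβɡoβte]

/e/ — not in any rule's target class → [e].
/d/ meets the environment for rule 1 (immediately after a vowel) → [ð].
/o/ — not in any rule's target class → [o].
/b/ — between /o/ and /ɡ/, immediately after a vowel — surfaces as [β] (rule 1).
/ɡ/ (between /b/ and /o/) fails the environment for rule 1, so it stays [ɡ].
/o/ — not in any rule's target class → [o].
Rule 1 applies to /b/ (between /o/ and /t/: immediately after a vowel) → [β].
/t/ (between /b/ and /e/) is in the target of rule 2 but the environment (immediately before a stressed vowel) is not met → [t].
/e/ stays [e].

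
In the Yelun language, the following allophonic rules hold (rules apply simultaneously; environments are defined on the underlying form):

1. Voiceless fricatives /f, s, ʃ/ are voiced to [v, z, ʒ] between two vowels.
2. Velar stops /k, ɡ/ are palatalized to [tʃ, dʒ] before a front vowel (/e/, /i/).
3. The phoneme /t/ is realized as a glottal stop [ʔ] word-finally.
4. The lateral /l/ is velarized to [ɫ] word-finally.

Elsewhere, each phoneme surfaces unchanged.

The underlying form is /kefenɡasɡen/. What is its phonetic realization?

[tʃevenɡasdʒen]

Rule 2 applies to /k/ (word-initial: before a front vowel) → [tʃ].
/f/ meets the environment for rule 1 (between two vowels) → [v].
/ɡ/ (between /n/ and /a/) fails the environment for rule 2, so it stays [ɡ].
/s/ — between /a/ and /ɡ/; rule 1 does not apply here → [s].
Rule 2 applies to /ɡ/ (between /s/ and /e/: before a front vowel) → [dʒ].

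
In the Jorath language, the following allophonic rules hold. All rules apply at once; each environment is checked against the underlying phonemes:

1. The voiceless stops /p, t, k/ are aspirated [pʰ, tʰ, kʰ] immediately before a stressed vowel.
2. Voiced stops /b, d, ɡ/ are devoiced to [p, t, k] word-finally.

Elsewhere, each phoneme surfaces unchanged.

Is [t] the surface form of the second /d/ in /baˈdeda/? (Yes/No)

/d/ (between /e/ and /a/) fails the environment for rule 2, so it stays [d].
The actual realization is [d], not [t].

No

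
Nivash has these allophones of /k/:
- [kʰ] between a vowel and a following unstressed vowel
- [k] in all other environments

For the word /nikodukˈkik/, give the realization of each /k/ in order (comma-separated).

Occurrence 1 (position 3): between a vowel and a following unstressed vowel → [kʰ].
Occurrence 2 (position 7): no conditioning environment matches → elsewhere allophone [k].
Occurrence 3 (position 8): no conditioning environment matches → elsewhere allophone [k].
Occurrence 4 (position 10): no conditioning environment matches → elsewhere allophone [k].

[kʰ], [k], [k], [k]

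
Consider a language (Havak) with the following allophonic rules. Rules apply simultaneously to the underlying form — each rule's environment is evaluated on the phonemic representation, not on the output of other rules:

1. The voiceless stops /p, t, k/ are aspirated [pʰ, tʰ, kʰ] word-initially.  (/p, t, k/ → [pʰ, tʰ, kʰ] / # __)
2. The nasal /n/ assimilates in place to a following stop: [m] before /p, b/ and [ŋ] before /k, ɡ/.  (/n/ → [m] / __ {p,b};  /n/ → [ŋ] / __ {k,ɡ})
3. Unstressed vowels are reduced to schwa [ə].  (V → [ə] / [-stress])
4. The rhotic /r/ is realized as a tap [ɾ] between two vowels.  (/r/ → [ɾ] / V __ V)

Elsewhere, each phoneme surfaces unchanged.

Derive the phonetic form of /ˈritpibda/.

/r/ (word-initial) fails the environment for rule 4, so it stays [r].
/i/ (between /r/ and /t/) fails the environment for rule 3, so it stays [i].
/t/ (between /i/ and /p/) fails the environment for rule 1, so it stays [t].
/p/ (between /t/ and /i/): rule 1 targets it, but not word-initially → unchanged [p].
/i/ (between /p/ and /b/): in an unstressed syllable, so rule 3 applies → [ə].
Rule 3 applies to /a/ (word-final: in an unstressed syllable) → [ə].

[ˈritpəbdə]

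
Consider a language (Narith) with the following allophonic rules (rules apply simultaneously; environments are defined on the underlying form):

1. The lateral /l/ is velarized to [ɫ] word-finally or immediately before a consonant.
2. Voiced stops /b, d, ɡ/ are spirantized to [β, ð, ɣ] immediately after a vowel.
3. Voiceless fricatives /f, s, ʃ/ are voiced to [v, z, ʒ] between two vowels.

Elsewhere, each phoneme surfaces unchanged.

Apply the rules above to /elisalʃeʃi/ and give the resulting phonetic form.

/l/ (between /e/ and /i/) is in the target of rule 1 but the environment (word-finally or immediately before a consonant) is not met → [l].
Rule 3 applies to /s/ (between /i/ and /a/: between two vowels) → [z].
/l/ (between /a/ and /ʃ/): word-finally or immediately before a consonant, so rule 1 applies → [ɫ].
/ʃ/ (between /l/ and /e/): rule 3 targets it, but not between two vowels → unchanged [ʃ].
/ʃ/ (between /e/ and /i/): between two vowels, so rule 3 applies → [ʒ].

[elizaɫʃeʒi]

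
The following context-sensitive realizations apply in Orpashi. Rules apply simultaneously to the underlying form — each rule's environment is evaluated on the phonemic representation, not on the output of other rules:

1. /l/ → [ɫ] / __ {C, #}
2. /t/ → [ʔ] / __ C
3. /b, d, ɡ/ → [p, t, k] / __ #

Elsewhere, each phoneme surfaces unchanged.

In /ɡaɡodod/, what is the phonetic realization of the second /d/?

[t]

/d/ meets the environment for rule 3 (word-finally) → [t].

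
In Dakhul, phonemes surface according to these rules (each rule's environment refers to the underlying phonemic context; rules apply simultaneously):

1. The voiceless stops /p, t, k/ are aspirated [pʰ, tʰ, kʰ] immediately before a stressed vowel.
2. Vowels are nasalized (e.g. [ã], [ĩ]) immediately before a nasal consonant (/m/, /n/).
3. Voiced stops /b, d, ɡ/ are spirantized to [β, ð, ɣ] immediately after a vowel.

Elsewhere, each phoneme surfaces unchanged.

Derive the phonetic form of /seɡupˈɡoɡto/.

/e/ — between /s/ and /ɡ/; rule 2 does not apply here → [e].
/ɡ/ meets the environment for rule 3 (immediately after a vowel) → [ɣ].
/u/ — between /ɡ/ and /p/; rule 2 does not apply here → [u].
/p/ — between /u/ and /ɡ/; rule 1 does not apply here → [p].
/ɡ/ — between /p/ and /o/; rule 3 does not apply here → [ɡ].
/o/ (between /ɡ/ and /ɡ/) is in the target of rule 2 but the environment (before a nasal consonant) is not met → [o].
/ɡ/ (between /o/ and /t/) occurs immediately after a vowel → [ɣ] by rule 3.
/t/ (between /ɡ/ and /o/) is in the target of rule 1 but the environment (immediately before a stressed vowel) is not met → [t].
/o/ (word-final) fails the environment for rule 2, so it stays [o].

[seɣupˈɡoɣto]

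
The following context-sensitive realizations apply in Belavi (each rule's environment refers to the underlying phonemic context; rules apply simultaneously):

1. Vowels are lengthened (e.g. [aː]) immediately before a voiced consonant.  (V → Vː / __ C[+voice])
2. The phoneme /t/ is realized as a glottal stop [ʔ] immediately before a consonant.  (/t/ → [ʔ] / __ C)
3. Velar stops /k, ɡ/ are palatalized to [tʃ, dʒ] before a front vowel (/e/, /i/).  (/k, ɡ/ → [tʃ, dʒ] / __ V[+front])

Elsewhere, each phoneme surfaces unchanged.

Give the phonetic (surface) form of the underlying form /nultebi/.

[nuːlteːbi]

/n/ — not in any rule's target class → [n].
/u/ (between /n/ and /l/) occurs before a voiced consonant → [uː] by rule 1.
/l/ stays [l].
/t/ (between /l/ and /e/): rule 2 targets it, but not immediately before a consonant → unchanged [t].
/e/ meets the environment for rule 1 (before a voiced consonant) → [eː].
/b/ (between /e/ and /i/) is unaffected → [b].
/i/ — word-final; rule 1 does not apply here → [i].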